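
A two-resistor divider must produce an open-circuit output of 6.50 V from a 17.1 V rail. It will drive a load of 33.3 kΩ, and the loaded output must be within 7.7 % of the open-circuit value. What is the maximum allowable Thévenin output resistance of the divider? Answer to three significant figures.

Loading drop = R_th/(R_th + R_L) ≤ 0.0770, so R_th ≤ R_L · ε/(1−ε) = 33.3 kΩ × 0.0770/0.9230 = 2.78 kΩ.
(Any R1, R2 with R2/(R1+R2) = 0.380 and R1‖R2 ≤ 2.78 kΩ will meet the spec.)

R_th ≤ 2.78 kΩ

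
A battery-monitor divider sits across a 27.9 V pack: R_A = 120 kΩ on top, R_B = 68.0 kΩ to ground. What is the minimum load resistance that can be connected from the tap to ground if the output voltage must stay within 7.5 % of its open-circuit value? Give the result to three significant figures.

R_L(min) ≈ 535 kΩ

Output resistance R_th = R_A‖R_B = (120 × 68.0)/188.0 = 43.40 kΩ.
The fractional drop is R_th/(R_th + R_L); requiring this ≤ 0.0750 gives R_L ≥ R_th(1/0.0750 − 1) = 43.40 × 12.33 = 535 kΩ.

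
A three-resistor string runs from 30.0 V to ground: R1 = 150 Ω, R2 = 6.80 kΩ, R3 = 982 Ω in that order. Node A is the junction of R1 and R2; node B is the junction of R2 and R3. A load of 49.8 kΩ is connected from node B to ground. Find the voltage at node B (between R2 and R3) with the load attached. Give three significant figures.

V ≈ 3.65 V

At node B, R3 is in parallel with the load: R3‖R_L = 963.0 Ω.
Below node A the resistance is R2 + (R3‖R_L) = 7763 Ω, so V_A = 30.0 × 7763/7913 = 29.43 V.
Then V_B = V_A × (R3‖R_L)/(R2 + R3‖R_L) = 29.43 × 963.0/7763 = 3.65 V.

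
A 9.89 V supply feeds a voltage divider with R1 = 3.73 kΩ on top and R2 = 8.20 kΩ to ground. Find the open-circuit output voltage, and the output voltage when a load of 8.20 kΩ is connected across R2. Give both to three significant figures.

Open-circuit: V = 9.89 × 8.20/(3.73 + 8.20) = 6.80 V.
With the load, R2 becomes R2‖R_L = 4.100 kΩ, so V = 9.89 × 4.100/7.830 = 5.18 V.

Unloaded: 6.80 V; loaded: 5.18 V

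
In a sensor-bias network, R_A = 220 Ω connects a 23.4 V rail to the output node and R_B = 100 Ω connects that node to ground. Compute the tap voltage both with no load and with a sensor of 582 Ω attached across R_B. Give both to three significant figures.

Open-circuit: V = 23.4 × 100/(220 + 100) = 7.31 V.
With the load, R_B becomes R_B‖R_L = 85.34 Ω, so V = 23.4 × 85.34/305.3 = 6.54 V.

Unloaded: 7.31 V; loaded: 6.54 V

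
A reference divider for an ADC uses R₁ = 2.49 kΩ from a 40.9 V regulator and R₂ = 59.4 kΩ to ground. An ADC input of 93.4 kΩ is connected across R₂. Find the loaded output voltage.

V_out ≈ 38.3 V

The load sits in parallel with R₂: R₂‖R_L = (59.4 × 93.4) / (59.4 + 93.4) = 36.31 kΩ.
V_out = 40.9 × 36.31 / (2.49 + 36.31) = 40.9 × 36.31/38.80 = 38.3 V.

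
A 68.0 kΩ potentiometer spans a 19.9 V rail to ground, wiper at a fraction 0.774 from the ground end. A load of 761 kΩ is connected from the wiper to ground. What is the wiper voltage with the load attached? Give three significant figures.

The wiper splits the pot into (1−α)R = 15.37 kΩ above and αR = 52.63 kΩ below.
Lower section ‖ load = 49.23 kΩ.
V_wiper = 19.9 × 49.23/(15.37 + 49.23) = 15.2 V.

V ≈ 15.2 V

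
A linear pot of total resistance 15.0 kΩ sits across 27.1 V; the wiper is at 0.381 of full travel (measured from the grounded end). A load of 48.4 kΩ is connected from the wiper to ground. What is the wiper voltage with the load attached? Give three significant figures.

V ≈ 9.62 V

The wiper splits the pot into (1−α)R = 9.285 kΩ above and αR = 5.715 kΩ below.
Lower section ‖ load = 5.111 kΩ.
V_wiper = 27.1 × 5.111/(9.285 + 5.111) = 9.62 V.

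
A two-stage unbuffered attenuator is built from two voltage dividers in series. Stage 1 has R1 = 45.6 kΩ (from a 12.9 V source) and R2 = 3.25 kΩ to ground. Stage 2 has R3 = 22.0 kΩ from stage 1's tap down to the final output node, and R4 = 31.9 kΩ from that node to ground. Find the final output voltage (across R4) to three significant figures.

V_out ≈ 0.481 V

Stage 2 presents R3+R4 = 53.90 kΩ as a load on stage 1's tap.
Stage 1's lower leg becomes R2‖(R3+R4) = 3.065 kΩ, so V_mid = 12.9 × 3.065/48.67 = 0.8125 V.
Stage 2 is itself unloaded: V_out = V_mid × R4/(R3+R4) = 0.8125 × 31.9/53.90 = 0.481 V.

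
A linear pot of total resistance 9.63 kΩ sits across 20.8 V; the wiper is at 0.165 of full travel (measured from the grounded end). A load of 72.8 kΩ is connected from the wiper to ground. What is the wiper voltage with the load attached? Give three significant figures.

V ≈ 3.37 V

The wiper splits the pot into (1−α)R = 8.041 kΩ above and αR = 1.589 kΩ below.
Lower section ‖ load = 1.555 kΩ.
V_wiper = 20.8 × 1.555/(8.041 + 1.555) = 3.37 V.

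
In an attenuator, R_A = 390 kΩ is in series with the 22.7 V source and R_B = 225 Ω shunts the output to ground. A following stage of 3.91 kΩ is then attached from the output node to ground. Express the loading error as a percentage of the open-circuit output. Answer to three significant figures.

The divider's output (Thévenin) resistance is R_A‖R_B = 224.9 Ω.
Fractional drop under load = R_th/(R_th + R_L) = 224.9 / (224.9 + 3910) = 0.05438.
So the output falls by 5.44 %.

5.44 %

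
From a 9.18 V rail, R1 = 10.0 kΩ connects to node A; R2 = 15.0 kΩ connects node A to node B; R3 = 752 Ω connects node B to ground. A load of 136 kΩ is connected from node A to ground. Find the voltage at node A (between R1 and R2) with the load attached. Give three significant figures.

V ≈ 5.37 V

Below node A the series string R2+R3 = 15750 Ω sits in parallel with the 136000 Ω load: 14120 Ω.
V_A = 9.18 × 14120/(10000 + 14120) = 5.37 V.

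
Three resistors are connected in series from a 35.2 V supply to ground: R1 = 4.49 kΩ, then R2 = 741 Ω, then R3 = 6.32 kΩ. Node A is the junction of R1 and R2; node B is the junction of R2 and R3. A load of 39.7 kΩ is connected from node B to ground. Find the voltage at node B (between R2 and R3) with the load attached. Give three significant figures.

V ≈ 18.0 V

At node B, R3 is in parallel with the load: R3‖R_L = 5452 Ω.
Below node A the resistance is R2 + (R3‖R_L) = 6193 Ω, so V_A = 35.2 × 6193/10680 = 20.41 V.
Then V_B = V_A × (R3‖R_L)/(R2 + R3‖R_L) = 20.41 × 5452/6193 = 18.0 V.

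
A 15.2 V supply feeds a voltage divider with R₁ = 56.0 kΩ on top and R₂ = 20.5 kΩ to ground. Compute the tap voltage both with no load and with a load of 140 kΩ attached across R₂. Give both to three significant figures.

Unloaded: 4.07 V; loaded: 3.68 V

Open-circuit: V = 15.2 × 20.5/(56.0 + 20.5) = 4.07 V.
With the load, R₂ becomes R₂‖R_L = 17.88 kΩ, so V = 15.2 × 17.88/73.88 = 3.68 V.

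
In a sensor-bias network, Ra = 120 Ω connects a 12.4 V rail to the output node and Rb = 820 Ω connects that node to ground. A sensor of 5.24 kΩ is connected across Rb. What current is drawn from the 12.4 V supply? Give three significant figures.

I ≈ 15.0 mA

Rb‖R_L = 709.0 Ω, so the source sees Ra + Rb‖R_L = 829.0 Ω.
I = 12.4 V / 829.0 Ω = 15.0 mA.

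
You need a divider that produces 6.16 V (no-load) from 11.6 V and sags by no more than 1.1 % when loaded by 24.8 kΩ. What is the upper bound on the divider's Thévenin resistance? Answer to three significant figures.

Loading drop = R_th/(R_th + R_L) ≤ 0.0110, so R_th ≤ R_L · ε/(1−ε) = 24.8 kΩ × 0.0110/0.9890 = 276 Ω.

R_th ≤ 276 Ω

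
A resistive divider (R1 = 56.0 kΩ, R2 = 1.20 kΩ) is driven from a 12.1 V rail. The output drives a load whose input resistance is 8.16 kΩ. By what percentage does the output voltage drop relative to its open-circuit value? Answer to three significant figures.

The divider's output (Thévenin) resistance is R1‖R2 = 1.175 kΩ.
Fractional drop under load = R_th/(R_th + R_L) = 1.175 / (1.175 + 8.16) = 0.1259.
So the output falls by 12.6 %.

12.6 %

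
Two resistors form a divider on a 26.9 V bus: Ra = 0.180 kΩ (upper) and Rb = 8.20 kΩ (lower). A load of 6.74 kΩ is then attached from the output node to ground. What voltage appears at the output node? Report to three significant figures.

The load sits in parallel with Rb: Rb‖R_L = (8200 × 6740) / (8200 + 6740) = 3699 Ω.
V_out = 26.9 × 3699 / (180 + 3699) = 26.9 × 3699/3879 = 25.7 V.

V_out ≈ 25.7 V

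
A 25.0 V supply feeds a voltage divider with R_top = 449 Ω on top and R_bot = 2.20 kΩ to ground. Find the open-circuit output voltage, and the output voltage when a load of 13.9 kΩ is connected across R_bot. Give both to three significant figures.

Open-circuit: V = 25.0 × 2200/(449 + 2200) = 20.8 V.
With the load, R_bot becomes R_bot‖R_L = 1899 Ω, so V = 25.0 × 1899/2348 = 20.2 V.

Unloaded: 20.8 V; loaded: 20.2 V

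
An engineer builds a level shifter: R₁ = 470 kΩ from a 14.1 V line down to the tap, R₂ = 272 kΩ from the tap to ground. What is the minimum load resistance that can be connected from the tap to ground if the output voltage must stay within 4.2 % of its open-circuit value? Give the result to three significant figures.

R_L(min) ≈ 3.93 MΩ

Output resistance R_th = R₁‖R₂ = (470 × 272)/742.0 = 172.3 kΩ.
The fractional drop is R_th/(R_th + R_L); requiring this ≤ 0.0420 gives R_L ≥ R_th(1/0.0420 − 1) = 172.3 × 22.81 = 3.93 MΩ.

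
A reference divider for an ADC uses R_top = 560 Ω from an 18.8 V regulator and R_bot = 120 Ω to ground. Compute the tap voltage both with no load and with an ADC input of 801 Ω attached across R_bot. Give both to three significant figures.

Open-circuit: V = 18.8 × 120/(560 + 120) = 3.32 V.
With the load, R_bot becomes R_bot‖R_L = 104.4 Ω, so V = 18.8 × 104.4/664.4 = 2.95 V.

Unloaded: 3.32 V; loaded: 2.95 V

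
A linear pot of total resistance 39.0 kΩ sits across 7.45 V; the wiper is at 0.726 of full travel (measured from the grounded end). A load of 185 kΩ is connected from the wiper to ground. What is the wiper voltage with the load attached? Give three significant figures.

The wiper splits the pot into (1−α)R = 10.69 kΩ above and αR = 28.31 kΩ below.
Lower section ‖ load = 24.56 kΩ.
V_wiper = 7.45 × 24.56/(10.69 + 24.56) = 5.19 V.

V ≈ 5.19 V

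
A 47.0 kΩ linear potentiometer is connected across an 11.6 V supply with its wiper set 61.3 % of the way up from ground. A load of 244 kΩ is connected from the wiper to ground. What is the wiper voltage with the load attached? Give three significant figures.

The wiper splits the pot into (1−α)R = 18.19 kΩ above and αR = 28.81 kΩ below.
Lower section ‖ load = 25.77 kΩ.
V_wiper = 11.6 × 25.77/(18.19 + 25.77) = 6.80 V.

V ≈ 6.80 V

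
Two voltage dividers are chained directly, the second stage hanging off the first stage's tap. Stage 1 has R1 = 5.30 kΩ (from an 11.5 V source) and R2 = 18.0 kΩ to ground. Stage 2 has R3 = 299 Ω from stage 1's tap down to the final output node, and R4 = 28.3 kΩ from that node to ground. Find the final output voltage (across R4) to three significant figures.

V_out ≈ 7.69 V

Stage 2 presents R3+R4 = 28600 Ω as a load on stage 1's tap.
Stage 1's lower leg becomes R2‖(R3+R4) = 11050 Ω, so V_mid = 11.5 × 11050/16350 = 7.772 V.
Stage 2 is itself unloaded: V_out = V_mid × R4/(R3+R4) = 7.772 × 28300/28600 = 7.69 V.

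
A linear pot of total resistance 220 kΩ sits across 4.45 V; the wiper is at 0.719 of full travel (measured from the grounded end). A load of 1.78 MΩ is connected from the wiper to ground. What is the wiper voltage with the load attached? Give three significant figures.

V ≈ 3.12 V

The wiper splits the pot into (1−α)R = 61.82 kΩ above and αR = 158.2 kΩ below.
Lower section ‖ load = 145.3 kΩ.
V_wiper = 4.45 × 145.3/(61.82 + 145.3) = 3.12 V.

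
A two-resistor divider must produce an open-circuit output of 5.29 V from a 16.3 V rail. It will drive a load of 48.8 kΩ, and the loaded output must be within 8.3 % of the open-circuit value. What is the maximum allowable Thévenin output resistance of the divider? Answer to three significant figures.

R_th ≤ 4.42 kΩ

Loading drop = R_th/(R_th + R_L) ≤ 0.0830, so R_th ≤ R_L · ε/(1−ε) = 48.8 kΩ × 0.0830/0.9170 = 4.42 kΩ.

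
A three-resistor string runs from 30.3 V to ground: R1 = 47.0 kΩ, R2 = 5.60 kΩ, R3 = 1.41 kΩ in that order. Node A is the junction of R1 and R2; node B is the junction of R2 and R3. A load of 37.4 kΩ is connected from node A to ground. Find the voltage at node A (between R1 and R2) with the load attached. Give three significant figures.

Below node A the series string R2+R3 = 7.010 kΩ sits in parallel with the 37.4 kΩ load: 5.903 kΩ.
V_A = 30.3 × 5.903/(47.0 + 5.903) = 3.38 V.

V ≈ 3.38 V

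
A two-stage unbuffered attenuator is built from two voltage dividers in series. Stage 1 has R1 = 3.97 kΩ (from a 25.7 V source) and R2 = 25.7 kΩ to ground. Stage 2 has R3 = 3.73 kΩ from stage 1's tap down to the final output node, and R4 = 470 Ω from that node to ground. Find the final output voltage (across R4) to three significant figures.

V_out ≈ 1.37 V

Stage 2 presents R3+R4 = 4200 Ω as a load on stage 1's tap.
Stage 1's lower leg becomes R2‖(R3+R4) = 3610 Ω, so V_mid = 25.7 × 3610/7580 = 12.24 V.
Stage 2 is itself unloaded: V_out = V_mid × R4/(R3+R4) = 12.24 × 470/4200 = 1.37 V.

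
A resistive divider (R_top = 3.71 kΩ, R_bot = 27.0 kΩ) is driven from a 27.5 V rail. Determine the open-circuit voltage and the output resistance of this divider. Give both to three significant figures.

V_th is the open-circuit tap voltage: 27.5 × 27.0/(3.71 + 27.0) = 24.2 V.
With the supply zeroed, R_top and R_bot appear in parallel from the tap: R_th = R_top‖R_bot = (3.71 × 27.0)/30.71 = 3.26 kΩ.

V_th = 24.2 V, R_th = 3.26 kΩ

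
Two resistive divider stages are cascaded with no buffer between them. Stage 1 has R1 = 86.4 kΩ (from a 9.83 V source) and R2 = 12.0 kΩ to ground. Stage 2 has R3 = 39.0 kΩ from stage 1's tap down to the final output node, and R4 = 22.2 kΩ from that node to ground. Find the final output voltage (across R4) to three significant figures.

Stage 2 presents R3+R4 = 61.20 kΩ as a load on stage 1's tap.
Stage 1's lower leg becomes R2‖(R3+R4) = 10.03 kΩ, so V_mid = 9.83 × 10.03/96.43 = 1.023 V.
Stage 2 is itself unloaded: V_out = V_mid × R4/(R3+R4) = 1.023 × 22.2/61.20 = 0.371 V.

V_out ≈ 0.371 V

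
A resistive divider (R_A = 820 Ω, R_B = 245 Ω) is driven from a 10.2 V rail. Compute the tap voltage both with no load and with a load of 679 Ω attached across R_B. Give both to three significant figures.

Unloaded: 2.35 V; loaded: 1.84 V

Open-circuit: V = 10.2 × 245/(820 + 245) = 2.35 V.
With the load, R_B becomes R_B‖R_L = 180.0 Ω, so V = 10.2 × 180.0/1000 = 1.84 V.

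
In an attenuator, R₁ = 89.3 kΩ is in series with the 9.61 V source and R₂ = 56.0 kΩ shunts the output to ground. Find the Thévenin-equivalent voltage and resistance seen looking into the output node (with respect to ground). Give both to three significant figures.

V_th = 3.70 V, R_th = 34.4 kΩ

V_th is the open-circuit tap voltage: 9.61 × 56.0/(89.3 + 56.0) = 3.70 V.
With the supply zeroed, R₁ and R₂ appear in parallel from the tap: R_th = R₁‖R₂ = (89.3 × 56.0)/145.3 = 34.4 kΩ.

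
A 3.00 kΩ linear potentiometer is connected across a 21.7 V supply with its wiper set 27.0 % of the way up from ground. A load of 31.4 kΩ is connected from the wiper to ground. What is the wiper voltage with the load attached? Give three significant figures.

The wiper splits the pot into (1−α)R = 2190 Ω above and αR = 810.0 Ω below.
Lower section ‖ load = 789.6 Ω.
V_wiper = 21.7 × 789.6/(2190 + 789.6) = 5.75 V.

V ≈ 5.75 V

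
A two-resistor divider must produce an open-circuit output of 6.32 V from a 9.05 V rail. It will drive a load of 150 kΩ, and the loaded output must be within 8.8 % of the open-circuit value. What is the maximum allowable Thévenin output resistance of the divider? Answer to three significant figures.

R_th ≤ 14.5 kΩ

Loading drop = R_th/(R_th + R_L) ≤ 0.0880, so R_th ≤ R_L · ε/(1−ε) = 150 kΩ × 0.0880/0.9120 = 14.5 kΩ.
(Any R1, R2 with R2/(R1+R2) = 0.698 and R1‖R2 ≤ 14.5 kΩ will meet the spec.)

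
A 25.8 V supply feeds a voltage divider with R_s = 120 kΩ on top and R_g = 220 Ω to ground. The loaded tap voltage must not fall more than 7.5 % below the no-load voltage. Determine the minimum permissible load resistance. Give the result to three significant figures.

R_L(min) ≈ 2.71 kΩ

Output resistance R_th = R_s‖R_g = (120000 × 220)/120200 = 219.6 Ω.
The fractional drop is R_th/(R_th + R_L); requiring this ≤ 0.0750 gives R_L ≥ R_th(1/0.0750 − 1) = 219.6 × 12.33 = 2.71 kΩ.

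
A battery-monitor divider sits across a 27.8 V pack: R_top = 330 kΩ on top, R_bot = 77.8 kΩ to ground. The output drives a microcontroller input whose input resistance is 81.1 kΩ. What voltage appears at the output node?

The load sits in parallel with R_bot: R_bot‖R_L = (77.8 × 81.1) / (77.8 + 81.1) = 39.71 kΩ.
V_out = 27.8 × 39.71 / (330 + 39.71) = 27.8 × 39.71/369.7 = 2.99 V.
(Unloaded it would have been 5.30 V.)

V_out ≈ 2.99 V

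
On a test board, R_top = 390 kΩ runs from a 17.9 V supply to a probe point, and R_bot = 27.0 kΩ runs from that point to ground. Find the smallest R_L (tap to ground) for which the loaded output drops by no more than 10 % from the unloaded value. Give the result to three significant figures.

Output resistance R_th = R_top‖R_bot = (390 × 27.0)/417.0 = 25.25 kΩ.
The fractional drop is R_th/(R_th + R_L); requiring this ≤ 0.100 gives R_L ≥ R_th(1/0.100 − 1) = 25.25 × 9.000 = 227 kΩ.

R_L(min) ≈ 227 kΩ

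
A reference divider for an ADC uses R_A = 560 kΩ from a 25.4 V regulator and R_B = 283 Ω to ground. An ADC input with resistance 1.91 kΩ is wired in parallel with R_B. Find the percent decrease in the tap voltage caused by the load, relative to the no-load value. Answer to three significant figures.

12.9 %

The divider's output (Thévenin) resistance is R_A‖R_B = 282.9 Ω.
Fractional drop under load = R_th/(R_th + R_L) = 282.9 / (282.9 + 1910) = 0.1290.
So the output falls by 12.9 %.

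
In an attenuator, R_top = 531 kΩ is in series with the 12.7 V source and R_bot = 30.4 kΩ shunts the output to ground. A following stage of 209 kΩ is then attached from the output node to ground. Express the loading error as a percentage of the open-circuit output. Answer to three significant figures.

Unloaded V = 12.7 × 30.4/561.4 = 0.68771 V.
Loaded: R_bot‖R_L = 26.54 kΩ, giving V = 12.7 × 26.54/557.5 = 0.60454 V.
Drop = (0.68771 − 0.60454) / 0.68771 = 12.1 %.

12.1 %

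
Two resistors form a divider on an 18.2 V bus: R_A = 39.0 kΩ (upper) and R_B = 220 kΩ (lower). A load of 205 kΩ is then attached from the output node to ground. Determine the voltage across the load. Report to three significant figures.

The load sits in parallel with R_B: R_B‖R_L = (220 × 205) / (220 + 205) = 106.1 kΩ.
V_out = 18.2 × 106.1 / (39.0 + 106.1) = 18.2 × 106.1/145.1 = 13.3 V.

V_out ≈ 13.3 V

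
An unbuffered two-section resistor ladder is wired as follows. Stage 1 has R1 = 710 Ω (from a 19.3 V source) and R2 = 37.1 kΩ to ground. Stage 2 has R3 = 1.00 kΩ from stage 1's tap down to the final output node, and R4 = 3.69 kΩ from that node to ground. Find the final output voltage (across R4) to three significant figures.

V_out ≈ 13.0 V

Stage 2 presents R3+R4 = 4690 Ω as a load on stage 1's tap.
Stage 1's lower leg becomes R2‖(R3+R4) = 4164 Ω, so V_mid = 19.3 × 4164/4874 = 16.49 V.
Stage 2 is itself unloaded: V_out = V_mid × R4/(R3+R4) = 16.49 × 3690/4690 = 13.0 V.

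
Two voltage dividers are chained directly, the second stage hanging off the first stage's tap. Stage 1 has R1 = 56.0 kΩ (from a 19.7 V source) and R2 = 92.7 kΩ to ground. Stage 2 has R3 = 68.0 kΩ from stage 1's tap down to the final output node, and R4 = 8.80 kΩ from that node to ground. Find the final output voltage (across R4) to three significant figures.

V_out ≈ 0.967 V

Stage 2 presents R3+R4 = 76.80 kΩ as a load on stage 1's tap.
Stage 1's lower leg becomes R2‖(R3+R4) = 42.00 kΩ, so V_mid = 19.7 × 42.00/98.00 = 8.443 V.
Stage 2 is itself unloaded: V_out = V_mid × R4/(R3+R4) = 8.443 × 8.80/76.80 = 0.967 V.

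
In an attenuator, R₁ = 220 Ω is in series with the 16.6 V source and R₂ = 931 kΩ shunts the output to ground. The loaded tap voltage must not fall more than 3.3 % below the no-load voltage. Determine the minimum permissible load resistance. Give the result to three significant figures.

Output resistance R_th = R₁‖R₂ = (220 × 931000)/931200 = 219.9 Ω.
The fractional drop is R_th/(R_th + R_L); requiring this ≤ 0.0330 gives R_L ≥ R_th(1/0.0330 − 1) = 219.9 × 29.30 = 6.45 kΩ.

R_L(min) ≈ 6.45 kΩ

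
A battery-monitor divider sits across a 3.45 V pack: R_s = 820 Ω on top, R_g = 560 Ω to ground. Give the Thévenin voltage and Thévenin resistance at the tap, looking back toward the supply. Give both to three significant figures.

V_th is the open-circuit tap voltage: 3.45 × 560/(820 + 560) = 1.40 V.
With the supply zeroed, R_s and R_g appear in parallel from the tap: R_th = R_s‖R_g = (820 × 560)/1380 = 333 Ω.

V_th = 1.40 V, R_th = 333 Ω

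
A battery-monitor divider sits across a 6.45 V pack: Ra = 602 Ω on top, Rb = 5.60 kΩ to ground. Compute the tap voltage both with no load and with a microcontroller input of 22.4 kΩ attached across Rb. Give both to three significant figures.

Unloaded: 5.82 V; loaded: 5.69 V

Open-circuit: V = 6.45 × 5600/(602 + 5600) = 5.82 V.
With the load, Rb becomes Rb‖R_L = 4480 Ω, so V = 6.45 × 4480/5082 = 5.69 V.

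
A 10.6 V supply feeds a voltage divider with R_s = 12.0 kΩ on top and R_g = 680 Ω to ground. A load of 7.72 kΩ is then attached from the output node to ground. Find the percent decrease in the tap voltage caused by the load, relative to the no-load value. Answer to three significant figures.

The divider's output (Thévenin) resistance is R_s‖R_g = 643.5 Ω.
Fractional drop under load = R_th/(R_th + R_L) = 643.5 / (643.5 + 7720) = 0.07695.
So the output falls by 7.69 %.

7.69 %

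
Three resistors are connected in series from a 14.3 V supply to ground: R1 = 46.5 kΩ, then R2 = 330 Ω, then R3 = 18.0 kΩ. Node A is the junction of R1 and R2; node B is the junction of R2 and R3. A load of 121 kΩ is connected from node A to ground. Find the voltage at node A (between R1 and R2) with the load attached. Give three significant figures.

V ≈ 3.65 V

Below node A the series string R2+R3 = 18330 Ω sits in parallel with the 121000 Ω load: 15920 Ω.
V_A = 14.3 × 15920/(46500 + 15920) = 3.65 V.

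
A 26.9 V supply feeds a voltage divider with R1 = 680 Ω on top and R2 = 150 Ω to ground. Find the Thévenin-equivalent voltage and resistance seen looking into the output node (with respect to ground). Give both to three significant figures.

V_th = 4.86 V, R_th = 123 Ω

V_th is the open-circuit tap voltage: 26.9 × 150/(680 + 150) = 4.86 V.
With the supply zeroed, R1 and R2 appear in parallel from the tap: R_th = R1‖R2 = (680 × 150)/830.0 = 123 Ω.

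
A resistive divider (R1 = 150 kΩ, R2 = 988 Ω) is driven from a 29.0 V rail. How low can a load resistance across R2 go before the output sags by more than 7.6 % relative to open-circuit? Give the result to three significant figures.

R_L(min) ≈ 11.9 kΩ

Output resistance R_th = R1‖R2 = (150000 × 988)/151000 = 981.5 Ω.
The fractional drop is R_th/(R_th + R_L); requiring this ≤ 0.0760 gives R_L ≥ R_th(1/0.0760 − 1) = 981.5 × 12.16 = 11.9 kΩ.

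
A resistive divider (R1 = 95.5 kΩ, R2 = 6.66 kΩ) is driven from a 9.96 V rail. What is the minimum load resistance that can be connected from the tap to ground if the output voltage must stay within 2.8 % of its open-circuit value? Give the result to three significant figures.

R_L(min) ≈ 216 kΩ

Output resistance R_th = R1‖R2 = (95.5 × 6.66)/102.2 = 6.226 kΩ.
The fractional drop is R_th/(R_th + R_L); requiring this ≤ 0.0280 gives R_L ≥ R_th(1/0.0280 − 1) = 6.226 × 34.71 = 216 kΩ.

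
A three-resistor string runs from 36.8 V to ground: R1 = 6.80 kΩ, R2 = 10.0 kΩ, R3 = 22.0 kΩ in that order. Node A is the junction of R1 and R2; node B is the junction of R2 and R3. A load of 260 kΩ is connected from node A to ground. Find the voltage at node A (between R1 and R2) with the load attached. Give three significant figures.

V ≈ 29.7 V

Below node A the series string R2+R3 = 32.00 kΩ sits in parallel with the 260 kΩ load: 28.49 kΩ.
V_A = 36.8 × 28.49/(6.80 + 28.49) = 29.7 V.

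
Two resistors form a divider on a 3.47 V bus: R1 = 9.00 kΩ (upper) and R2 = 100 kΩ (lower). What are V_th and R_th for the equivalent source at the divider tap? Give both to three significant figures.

V_th is the open-circuit tap voltage: 3.47 × 100/(9.00 + 100) = 3.18 V.
With the supply zeroed, R1 and R2 appear in parallel from the tap: R_th = R1‖R2 = (9.00 × 100)/109.0 = 8.26 kΩ.

V_th = 3.18 V, R_th = 8.26 kΩ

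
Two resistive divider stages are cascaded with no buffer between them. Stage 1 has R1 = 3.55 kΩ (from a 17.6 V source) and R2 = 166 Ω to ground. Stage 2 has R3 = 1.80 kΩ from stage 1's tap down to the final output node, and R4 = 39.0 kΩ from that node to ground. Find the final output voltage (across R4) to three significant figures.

V_out ≈ 0.749 V

Stage 2 presents R3+R4 = 40800 Ω as a load on stage 1's tap.
Stage 1's lower leg becomes R2‖(R3+R4) = 165.3 Ω, so V_mid = 17.6 × 165.3/3715 = 0.7832 V.
Stage 2 is itself unloaded: V_out = V_mid × R4/(R3+R4) = 0.7832 × 39000/40800 = 0.749 V.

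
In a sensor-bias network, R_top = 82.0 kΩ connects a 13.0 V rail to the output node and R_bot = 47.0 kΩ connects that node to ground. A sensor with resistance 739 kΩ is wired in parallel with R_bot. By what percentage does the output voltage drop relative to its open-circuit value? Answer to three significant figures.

3.89 %

The divider's output (Thévenin) resistance is R_top‖R_bot = 29.88 kΩ.
Fractional drop under load = R_th/(R_th + R_L) = 29.88 / (29.88 + 739) = 0.03886.
So the output falls by 3.89 %.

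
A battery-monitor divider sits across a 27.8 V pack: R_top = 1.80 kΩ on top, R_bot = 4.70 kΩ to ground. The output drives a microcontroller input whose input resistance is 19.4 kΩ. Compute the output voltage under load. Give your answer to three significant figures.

V_out ≈ 18.8 V

The load sits in parallel with R_bot: R_bot‖R_L = (4.70 × 19.4) / (4.70 + 19.4) = 3.783 kΩ.
V_out = 27.8 × 3.783 / (1.80 + 3.783) = 27.8 × 3.783/5.583 = 18.8 V.
(Unloaded it would have been 20.1 V.)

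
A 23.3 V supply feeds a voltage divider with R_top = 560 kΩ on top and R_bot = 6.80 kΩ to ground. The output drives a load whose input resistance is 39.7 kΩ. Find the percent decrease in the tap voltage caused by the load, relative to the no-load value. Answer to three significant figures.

The divider's output (Thévenin) resistance is R_top‖R_bot = 6.718 kΩ.
Fractional drop under load = R_th/(R_th + R_L) = 6.718 / (6.718 + 39.7) = 0.1447.
So the output falls by 14.5 %.

14.5 %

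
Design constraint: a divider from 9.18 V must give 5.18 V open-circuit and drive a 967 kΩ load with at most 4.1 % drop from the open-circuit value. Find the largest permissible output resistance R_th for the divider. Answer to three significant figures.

R_th ≤ 41.3 kΩ

Loading drop = R_th/(R_th + R_L) ≤ 0.0410, so R_th ≤ R_L · ε/(1−ε) = 967 kΩ × 0.0410/0.9590 = 41.3 kΩ.
(Any R1, R2 with R2/(R1+R2) = 0.564 and R1‖R2 ≤ 41.3 kΩ will meet the spec.)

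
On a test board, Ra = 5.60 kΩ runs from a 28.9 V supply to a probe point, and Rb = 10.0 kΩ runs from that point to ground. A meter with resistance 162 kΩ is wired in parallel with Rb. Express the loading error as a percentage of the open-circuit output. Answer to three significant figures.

The divider's output (Thévenin) resistance is Ra‖Rb = 3.590 kΩ.
Fractional drop under load = R_th/(R_th + R_L) = 3.590 / (3.590 + 162) = 0.02168.
So the output falls by 2.17 %.

2.17 %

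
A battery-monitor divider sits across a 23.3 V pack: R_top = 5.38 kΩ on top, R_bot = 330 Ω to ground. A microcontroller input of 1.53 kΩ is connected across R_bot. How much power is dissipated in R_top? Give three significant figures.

Total resistance from the source is R_top + (R_bot‖R_L) = 5651 Ω, so I = 23.3/5651 Ω = 4.123 mA.
P = I²·R_top = (4.123 mA)² × 5.38 kΩ = 91.4 mW.

P ≈ 91.4 mW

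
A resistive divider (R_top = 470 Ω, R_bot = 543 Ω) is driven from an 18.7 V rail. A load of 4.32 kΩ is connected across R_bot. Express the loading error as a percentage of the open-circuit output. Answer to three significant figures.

The divider's output (Thévenin) resistance is R_top‖R_bot = 251.9 Ω.
Fractional drop under load = R_th/(R_th + R_L) = 251.9 / (251.9 + 4320) = 0.05510.
So the output falls by 5.51 %.

5.51 %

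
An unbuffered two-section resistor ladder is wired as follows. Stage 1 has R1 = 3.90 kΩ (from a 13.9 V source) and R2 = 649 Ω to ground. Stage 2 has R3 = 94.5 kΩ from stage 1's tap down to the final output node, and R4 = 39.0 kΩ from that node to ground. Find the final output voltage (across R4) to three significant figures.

Stage 2 presents R3+R4 = 133500 Ω as a load on stage 1's tap.
Stage 1's lower leg becomes R2‖(R3+R4) = 645.9 Ω, so V_mid = 13.9 × 645.9/4546 = 1.975 V.
Stage 2 is itself unloaded: V_out = V_mid × R4/(R3+R4) = 1.975 × 39000/133500 = 0.577 V.

V_out ≈ 0.577 V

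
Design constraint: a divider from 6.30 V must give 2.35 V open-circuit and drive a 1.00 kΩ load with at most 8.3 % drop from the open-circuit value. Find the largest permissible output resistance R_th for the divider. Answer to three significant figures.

R_th ≤ 90.5 Ω

Loading drop = R_th/(R_th + R_L) ≤ 0.0830, so R_th ≤ R_L · ε/(1−ε) = 1.00 kΩ × 0.0830/0.9170 = 90.5 Ω.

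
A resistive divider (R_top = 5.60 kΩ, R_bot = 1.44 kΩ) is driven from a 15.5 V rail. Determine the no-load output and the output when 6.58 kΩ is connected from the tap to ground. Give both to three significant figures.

Open-circuit: V = 15.5 × 1.44/(5.60 + 1.44) = 3.17 V.
With the load, R_bot becomes R_bot‖R_L = 1.181 kΩ, so V = 15.5 × 1.181/6.781 = 2.70 V.

Unloaded: 3.17 V; loaded: 2.70 V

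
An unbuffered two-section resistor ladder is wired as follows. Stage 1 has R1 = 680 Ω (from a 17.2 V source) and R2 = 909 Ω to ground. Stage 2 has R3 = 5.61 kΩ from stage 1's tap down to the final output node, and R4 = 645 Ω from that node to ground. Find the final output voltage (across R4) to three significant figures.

Stage 2 presents R3+R4 = 6255 Ω as a load on stage 1's tap.
Stage 1's lower leg becomes R2‖(R3+R4) = 793.7 Ω, so V_mid = 17.2 × 793.7/1474 = 9.263 V.
Stage 2 is itself unloaded: V_out = V_mid × R4/(R3+R4) = 9.263 × 645/6255 = 0.955 V.

V_out ≈ 0.955 V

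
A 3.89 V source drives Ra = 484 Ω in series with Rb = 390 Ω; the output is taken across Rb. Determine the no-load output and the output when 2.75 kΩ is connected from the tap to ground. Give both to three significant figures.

Unloaded: 1.74 V; loaded: 1.61 V

Open-circuit: V = 3.89 × 390/(484 + 390) = 1.74 V.
With the load, Rb becomes Rb‖R_L = 341.6 Ω, so V = 3.89 × 341.6/825.6 = 1.61 V.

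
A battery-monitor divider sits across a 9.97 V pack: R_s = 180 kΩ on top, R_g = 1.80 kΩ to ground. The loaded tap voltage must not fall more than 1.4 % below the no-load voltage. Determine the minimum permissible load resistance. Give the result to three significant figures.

Output resistance R_th = R_s‖R_g = (180 × 1.80)/181.8 = 1.782 kΩ.
The fractional drop is R_th/(R_th + R_L); requiring this ≤ 0.0140 gives R_L ≥ R_th(1/0.0140 − 1) = 1.782 × 70.43 = 126 kΩ.

R_L(min) ≈ 126 kΩ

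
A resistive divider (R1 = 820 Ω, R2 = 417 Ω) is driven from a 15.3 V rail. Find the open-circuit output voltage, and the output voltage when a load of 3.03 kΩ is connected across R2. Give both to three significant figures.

Unloaded: 5.16 V; loaded: 4.73 V

Open-circuit: V = 15.3 × 417/(820 + 417) = 5.16 V.
With the load, R2 becomes R2‖R_L = 366.6 Ω, so V = 15.3 × 366.6/1187 = 4.73 V.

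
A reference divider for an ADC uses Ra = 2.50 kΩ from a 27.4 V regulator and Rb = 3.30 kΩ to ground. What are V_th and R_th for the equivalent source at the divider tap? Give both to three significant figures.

V_th is the open-circuit tap voltage: 27.4 × 3.30/(2.50 + 3.30) = 15.6 V.
With the supply zeroed, Ra and Rb appear in parallel from the tap: R_th = Ra‖Rb = (2.50 × 3.30)/5.800 = 1.42 kΩ.

V_th = 15.6 V, R_th = 1.42 kΩ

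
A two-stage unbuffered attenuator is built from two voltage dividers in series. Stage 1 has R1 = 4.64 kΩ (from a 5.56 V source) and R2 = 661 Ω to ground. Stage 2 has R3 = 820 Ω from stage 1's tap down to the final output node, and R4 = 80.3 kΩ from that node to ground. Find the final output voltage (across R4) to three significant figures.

V_out ≈ 0.681 V

Stage 2 presents R3+R4 = 81120 Ω as a load on stage 1's tap.
Stage 1's lower leg becomes R2‖(R3+R4) = 655.7 Ω, so V_mid = 5.56 × 655.7/5296 = 0.6884 V.
Stage 2 is itself unloaded: V_out = V_mid × R4/(R3+R4) = 0.6884 × 80300/81120 = 0.681 V.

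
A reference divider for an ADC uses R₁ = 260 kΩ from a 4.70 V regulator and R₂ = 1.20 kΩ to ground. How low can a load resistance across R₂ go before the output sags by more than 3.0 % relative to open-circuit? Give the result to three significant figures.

R_L(min) ≈ 38.6 kΩ

Output resistance R_th = R₁‖R₂ = (260 × 1.20)/261.2 = 1.194 kΩ.
The fractional drop is R_th/(R_th + R_L); requiring this ≤ 0.0300 gives R_L ≥ R_th(1/0.0300 − 1) = 1.194 × 32.33 = 38.6 kΩ.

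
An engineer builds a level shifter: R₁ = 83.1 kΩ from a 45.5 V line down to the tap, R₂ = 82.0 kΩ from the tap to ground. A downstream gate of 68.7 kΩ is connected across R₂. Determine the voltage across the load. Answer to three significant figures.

V_out ≈ 14.1 V

The load sits in parallel with R₂: R₂‖R_L = (82.0 × 68.7) / (82.0 + 68.7) = 37.38 kΩ.
V_out = 45.5 × 37.38 / (83.1 + 37.38) = 45.5 × 37.38/120.5 = 14.1 V.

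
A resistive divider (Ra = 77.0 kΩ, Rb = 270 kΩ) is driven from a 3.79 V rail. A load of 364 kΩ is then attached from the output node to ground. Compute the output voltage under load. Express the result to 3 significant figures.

V_out ≈ 2.53 V

The load sits in parallel with Rb: Rb‖R_L = (270 × 364) / (270 + 364) = 155.0 kΩ.
V_out = 3.79 × 155.0 / (77.0 + 155.0) = 3.79 × 155.0/232.0 = 2.53 V.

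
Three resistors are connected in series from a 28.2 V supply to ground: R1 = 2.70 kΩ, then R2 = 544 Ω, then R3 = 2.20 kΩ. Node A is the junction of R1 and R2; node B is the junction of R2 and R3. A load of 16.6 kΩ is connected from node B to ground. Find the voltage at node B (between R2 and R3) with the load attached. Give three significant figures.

V ≈ 10.6 V

At node B, R3 is in parallel with the load: R3‖R_L = 1943 Ω.
Below node A the resistance is R2 + (R3‖R_L) = 2487 Ω, so V_A = 28.2 × 2487/5187 = 13.52 V.
Then V_B = V_A × (R3‖R_L)/(R2 + R3‖R_L) = 13.52 × 1943/2487 = 10.6 V.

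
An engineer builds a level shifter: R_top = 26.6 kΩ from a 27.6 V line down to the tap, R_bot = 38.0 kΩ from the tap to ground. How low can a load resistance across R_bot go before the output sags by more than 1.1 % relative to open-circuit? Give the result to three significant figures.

R_L(min) ≈ 1.41 MΩ

Output resistance R_th = R_top‖R_bot = (26.6 × 38.0)/64.60 = 15.65 kΩ.
The fractional drop is R_th/(R_th + R_L); requiring this ≤ 0.0110 gives R_L ≥ R_th(1/0.0110 − 1) = 15.65 × 89.91 = 1.41 MΩ.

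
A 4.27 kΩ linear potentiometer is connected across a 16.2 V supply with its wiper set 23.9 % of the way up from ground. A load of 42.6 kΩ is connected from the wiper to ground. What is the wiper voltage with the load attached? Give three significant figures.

V ≈ 3.80 V

The wiper splits the pot into (1−α)R = 3.249 kΩ above and αR = 1.021 kΩ below.
Lower section ‖ load = 0.9967 kΩ.
V_wiper = 16.2 × 0.9967/(3.249 + 0.9967) = 3.80 V.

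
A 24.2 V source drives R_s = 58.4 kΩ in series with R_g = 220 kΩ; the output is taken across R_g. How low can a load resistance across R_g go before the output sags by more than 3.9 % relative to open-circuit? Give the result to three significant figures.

Output resistance R_th = R_s‖R_g = (58.4 × 220)/278.4 = 46.15 kΩ.
The fractional drop is R_th/(R_th + R_L); requiring this ≤ 0.0390 gives R_L ≥ R_th(1/0.0390 − 1) = 46.15 × 24.64 = 1.14 MΩ.

R_L(min) ≈ 1.14 MΩ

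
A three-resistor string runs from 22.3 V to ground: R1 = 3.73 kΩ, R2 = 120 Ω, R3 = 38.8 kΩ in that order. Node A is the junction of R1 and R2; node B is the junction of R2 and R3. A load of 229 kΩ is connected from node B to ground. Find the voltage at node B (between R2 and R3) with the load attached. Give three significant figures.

V ≈ 20.0 V

At node B, R3 is in parallel with the load: R3‖R_L = 33180 Ω.
Below node A the resistance is R2 + (R3‖R_L) = 33300 Ω, so V_A = 22.3 × 33300/37030 = 20.05 V.
Then V_B = V_A × (R3‖R_L)/(R2 + R3‖R_L) = 20.05 × 33180/33300 = 20.0 V.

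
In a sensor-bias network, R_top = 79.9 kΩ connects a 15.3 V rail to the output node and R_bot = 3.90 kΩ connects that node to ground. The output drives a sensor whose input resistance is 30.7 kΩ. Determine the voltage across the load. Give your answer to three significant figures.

V_out ≈ 0.635 V

The load sits in parallel with R_bot: R_bot‖R_L = (3.90 × 30.7) / (3.90 + 30.7) = 3.460 kΩ.
V_out = 15.3 × 3.460 / (79.9 + 3.460) = 15.3 × 3.460/83.36 = 0.635 V.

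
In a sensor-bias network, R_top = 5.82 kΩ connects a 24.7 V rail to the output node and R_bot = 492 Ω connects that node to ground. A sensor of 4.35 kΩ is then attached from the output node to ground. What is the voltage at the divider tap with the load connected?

The load sits in parallel with R_bot: R_bot‖R_L = (492 × 4350) / (492 + 4350) = 442.0 Ω.
V_out = 24.7 × 442.0 / (5820 + 442.0) = 24.7 × 442.0/6262 = 1.74 V.
(Unloaded it would have been 1.93 V.)

V_out ≈ 1.74 V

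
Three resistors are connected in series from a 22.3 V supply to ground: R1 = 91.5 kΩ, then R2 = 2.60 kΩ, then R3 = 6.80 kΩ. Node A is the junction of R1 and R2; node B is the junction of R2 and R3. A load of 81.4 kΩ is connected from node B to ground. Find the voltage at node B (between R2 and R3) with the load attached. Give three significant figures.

V ≈ 1.39 V

At node B, R3 is in parallel with the load: R3‖R_L = 6.276 kΩ.
Below node A the resistance is R2 + (R3‖R_L) = 8.876 kΩ, so V_A = 22.3 × 8.876/100.4 = 1.972 V.
Then V_B = V_A × (R3‖R_L)/(R2 + R3‖R_L) = 1.972 × 6.276/8.876 = 1.39 V.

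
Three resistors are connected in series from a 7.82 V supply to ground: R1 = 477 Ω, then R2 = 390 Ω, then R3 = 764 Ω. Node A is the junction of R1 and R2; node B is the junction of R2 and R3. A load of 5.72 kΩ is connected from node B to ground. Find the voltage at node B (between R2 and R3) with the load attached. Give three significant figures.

At node B, R3 is in parallel with the load: R3‖R_L = 674.0 Ω.
Below node A the resistance is R2 + (R3‖R_L) = 1064 Ω, so V_A = 7.82 × 1064/1541 = 5.399 V.
Then V_B = V_A × (R3‖R_L)/(R2 + R3‖R_L) = 5.399 × 674.0/1064 = 3.42 V.

V ≈ 3.42 V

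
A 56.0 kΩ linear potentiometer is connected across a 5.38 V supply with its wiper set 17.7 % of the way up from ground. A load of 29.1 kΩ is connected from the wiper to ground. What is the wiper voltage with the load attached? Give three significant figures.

V ≈ 0.744 V

The wiper splits the pot into (1−α)R = 46.09 kΩ above and αR = 9.912 kΩ below.
Lower section ‖ load = 7.394 kΩ.
V_wiper = 5.38 × 7.394/(46.09 + 7.394) = 0.744 V.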